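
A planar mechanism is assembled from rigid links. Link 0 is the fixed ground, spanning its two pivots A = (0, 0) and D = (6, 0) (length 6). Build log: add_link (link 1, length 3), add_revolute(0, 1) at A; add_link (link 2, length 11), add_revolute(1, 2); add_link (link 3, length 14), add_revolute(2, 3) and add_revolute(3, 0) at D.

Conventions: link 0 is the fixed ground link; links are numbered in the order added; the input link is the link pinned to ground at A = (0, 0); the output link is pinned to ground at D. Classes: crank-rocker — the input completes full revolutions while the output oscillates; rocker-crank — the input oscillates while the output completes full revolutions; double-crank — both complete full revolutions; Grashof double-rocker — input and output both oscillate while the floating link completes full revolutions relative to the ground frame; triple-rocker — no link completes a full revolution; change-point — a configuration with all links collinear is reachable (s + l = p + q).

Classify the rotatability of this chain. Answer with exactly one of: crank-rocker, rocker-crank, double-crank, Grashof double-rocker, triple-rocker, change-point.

lengths: ground=6, input=3, coupler=11, output=14
sorted: s=3 (shortest), l=14 (longest), p+q=17
s + l = 17 vs p + q = 17
s + l = p + q → change-point (collinear configuration reachable)

change-point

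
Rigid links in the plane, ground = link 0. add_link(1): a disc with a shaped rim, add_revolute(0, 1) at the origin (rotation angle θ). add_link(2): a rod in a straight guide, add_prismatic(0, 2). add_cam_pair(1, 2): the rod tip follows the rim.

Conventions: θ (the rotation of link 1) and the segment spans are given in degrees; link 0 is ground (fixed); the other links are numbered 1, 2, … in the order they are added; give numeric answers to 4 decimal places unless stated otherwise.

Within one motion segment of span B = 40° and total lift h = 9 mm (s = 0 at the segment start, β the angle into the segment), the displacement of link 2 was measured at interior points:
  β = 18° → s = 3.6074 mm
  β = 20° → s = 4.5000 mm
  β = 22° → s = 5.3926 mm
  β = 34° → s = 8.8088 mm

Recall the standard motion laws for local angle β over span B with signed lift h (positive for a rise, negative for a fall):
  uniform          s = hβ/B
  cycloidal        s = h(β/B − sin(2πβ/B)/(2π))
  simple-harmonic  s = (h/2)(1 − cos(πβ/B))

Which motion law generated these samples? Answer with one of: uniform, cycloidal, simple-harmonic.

candidates at β/B = r: uniform s = h·r (linear in β); cycloidal s = h·(r − sin(2πr)/(2π)); simple-harmonic s = (h/2)(1 − cos(πr))
β=18°: printed 3.6074 | uniform 4.0500, cycloidal 3.6074, simple-harmonic 3.7960
β=20°: printed 4.5000 | uniform 4.5000, cycloidal 4.5000, simple-harmonic 4.5000
β=22°: printed 5.3926 | uniform 4.9500, cycloidal 5.3926, simple-harmonic 5.2040
β=34°: printed 8.8088 | uniform 7.6500, cycloidal 8.8088, simple-harmonic 8.5095
only one law matches every sample → cycloidal

cycloidal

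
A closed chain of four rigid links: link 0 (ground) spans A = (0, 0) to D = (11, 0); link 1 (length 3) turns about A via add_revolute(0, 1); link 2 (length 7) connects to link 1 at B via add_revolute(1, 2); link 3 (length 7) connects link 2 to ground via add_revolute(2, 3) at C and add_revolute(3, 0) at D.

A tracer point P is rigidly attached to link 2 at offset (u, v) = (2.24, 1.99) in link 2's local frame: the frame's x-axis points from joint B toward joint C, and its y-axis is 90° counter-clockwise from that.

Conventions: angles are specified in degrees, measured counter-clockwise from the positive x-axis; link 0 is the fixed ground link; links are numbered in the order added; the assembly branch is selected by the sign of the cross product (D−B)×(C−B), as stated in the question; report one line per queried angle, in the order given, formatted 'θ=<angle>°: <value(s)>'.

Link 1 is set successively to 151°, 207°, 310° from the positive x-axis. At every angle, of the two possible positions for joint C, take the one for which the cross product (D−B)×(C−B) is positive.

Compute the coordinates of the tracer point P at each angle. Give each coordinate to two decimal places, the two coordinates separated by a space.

A=(0,0), D=(11.00,0)
θ=151°: B = A + 3.00·(cos151°, sin151°) = (-2.6239, 1.4544)
θ=151°: |BD| = 13.7013
θ=151°: circle(B,7.00) ∩ circle(D,7.00): a=6.8506, h=1.4383
θ=151°:   candidates: C₊=(4.3408,2.1574) cross=19.707; C₋=(4.0354,-0.7030) cross=-19.707
θ=151°:   branch + wants cross > 0 → take C=(4.3408,2.1574) (cross=19.707)
θ=151°: ex = (C−B)/|BC| = (0.9949,0.1004); ey = (-0.1004,0.9949)
θ=151°: P = B + 2.24·ex + 1.99·ey = (-0.5950,3.6593)
θ=207°: B = A + 3.00·(cos207°, sin207°) = (-2.6730, -1.3620)
θ=207°: |BD| = 13.7407
θ=207°: circle(B,7.00) ∩ circle(D,7.00): a=6.8703, h=1.3410
θ=207°:   candidates: C₊=(4.0306,0.6535) cross=18.427; C₋=(4.2964,-2.0154) cross=-18.427
θ=207°:   branch + wants cross > 0 → take C=(4.0306,0.6535) (cross=18.427)
θ=207°: ex = (C−B)/|BC| = (0.9577,0.2879); ey = (-0.2879,0.9577)
θ=207°: P = B + 2.24·ex + 1.99·ey = (-1.1008,1.1887)
θ=310°: B = A + 3.00·(cos310°, sin310°) = (1.9284, -2.2981)
θ=310°: |BD| = 9.3582
θ=310°: circle(B,7.00) ∩ circle(D,7.00): a=4.6791, h=5.2063
θ=310°:   candidates: C₊=(5.1856,3.8978) cross=48.722; C₋=(7.7427,-6.1960) cross=-48.722
θ=310°:   branch + wants cross > 0 → take C=(5.1856,3.8978) (cross=48.722)
θ=310°: ex = (C−B)/|BC| = (0.4653,0.8851); ey = (-0.8851,0.4653)
θ=310°: P = B + 2.24·ex + 1.99·ey = (1.2093,0.6106)

θ=151°: -0.60 3.66
θ=207°: -1.10 1.19
θ=310°: 1.21 0.61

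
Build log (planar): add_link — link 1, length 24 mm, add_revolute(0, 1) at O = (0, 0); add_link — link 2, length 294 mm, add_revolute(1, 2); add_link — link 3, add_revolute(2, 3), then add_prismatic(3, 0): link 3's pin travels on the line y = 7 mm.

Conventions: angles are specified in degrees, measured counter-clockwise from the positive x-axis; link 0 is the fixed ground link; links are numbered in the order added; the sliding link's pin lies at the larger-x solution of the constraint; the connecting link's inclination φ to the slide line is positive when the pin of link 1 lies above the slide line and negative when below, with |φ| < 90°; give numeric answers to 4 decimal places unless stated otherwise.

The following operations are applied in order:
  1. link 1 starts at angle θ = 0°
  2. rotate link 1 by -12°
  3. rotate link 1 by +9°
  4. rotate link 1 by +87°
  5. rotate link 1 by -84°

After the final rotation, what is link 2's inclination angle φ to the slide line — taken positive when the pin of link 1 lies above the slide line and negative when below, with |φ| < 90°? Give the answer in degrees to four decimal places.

geometry: r = 24 mm, L = 294 mm, e = 7 mm; θ starts at 0°
rotate link 1 by -12°: θ ← 0° -12° = -12°
rotate link 1 by +9°: θ ← -12° +9° = -3°
rotate link 1 by +87°: θ ← -3° +87° = 84°
rotate link 1 by -84°: θ ← 84° -84° = 0°
h = r sin θ − e = 0.000000 − 7 = -7.000000
sin φ = h / L = -7.000000 / 294 = -0.02380952
φ = arcsin(-0.02380952) = -1.364314°

-1.3643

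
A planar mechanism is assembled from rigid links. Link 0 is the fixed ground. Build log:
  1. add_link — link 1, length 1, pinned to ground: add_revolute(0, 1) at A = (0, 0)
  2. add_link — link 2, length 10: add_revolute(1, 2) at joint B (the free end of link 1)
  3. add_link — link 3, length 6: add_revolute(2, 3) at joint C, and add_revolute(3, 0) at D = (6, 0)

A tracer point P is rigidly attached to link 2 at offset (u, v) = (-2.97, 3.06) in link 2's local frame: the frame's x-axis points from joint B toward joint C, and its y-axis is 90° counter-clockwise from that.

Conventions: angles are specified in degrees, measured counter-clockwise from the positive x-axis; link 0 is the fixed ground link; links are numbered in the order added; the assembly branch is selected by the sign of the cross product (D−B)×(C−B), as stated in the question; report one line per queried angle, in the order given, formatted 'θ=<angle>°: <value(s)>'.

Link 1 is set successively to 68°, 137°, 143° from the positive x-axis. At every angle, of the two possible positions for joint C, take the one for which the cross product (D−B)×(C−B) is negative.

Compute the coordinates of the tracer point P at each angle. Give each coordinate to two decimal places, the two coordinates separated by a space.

A=(0,0), D=(6.00,0)
θ=68°: B = A + 1.00·(cos68°, sin68°) = (0.3746, 0.9272)
θ=68°: |BD| = 5.7013
θ=68°: circle(B,10.00) ∩ circle(D,6.00): a=8.4634, h=5.3264
θ=68°:   candidates: C₊=(9.5916,4.8063) cross=30.367; C₋=(7.8591,-5.7047) cross=-30.367
θ=68°:   branch - wants cross < 0 → take C=(7.8591,-5.7047) (cross=-30.367)
θ=68°: ex = (C−B)/|BC| = (0.7485,-0.6632); ey = (0.6632,0.7485)
θ=68°: P = B + -2.97·ex + 3.06·ey = (0.1811,5.1871)
θ=137°: B = A + 1.00·(cos137°, sin137°) = (-0.7314, 0.6820)
θ=137°: |BD| = 6.7658
θ=137°: circle(B,10.00) ∩ circle(D,6.00): a=8.1126, h=5.8469
θ=137°:   candidates: C₊=(7.9293,5.6814) cross=39.559; C₋=(6.7505,-5.9529) cross=-39.559
θ=137°:   branch - wants cross < 0 → take C=(6.7505,-5.9529) (cross=-39.559)
θ=137°: ex = (C−B)/|BC| = (0.7482,-0.6635); ey = (0.6635,0.7482)
θ=137°: P = B + -2.97·ex + 3.06·ey = (-0.9232,4.9420)
θ=143°: B = A + 1.00·(cos143°, sin143°) = (-0.7986, 0.6018)
θ=143°: |BD| = 6.8252
θ=143°: circle(B,10.00) ∩ circle(D,6.00): a=8.1011, h=5.8628
θ=143°:   candidates: C₊=(7.7879,5.7274) cross=40.015; C₋=(6.7540,-5.9524) cross=-40.015
θ=143°:   branch - wants cross < 0 → take C=(6.7540,-5.9524) (cross=-40.015)
θ=143°: ex = (C−B)/|BC| = (0.7553,-0.6554); ey = (0.6554,0.7553)
θ=143°: P = B + -2.97·ex + 3.06·ey = (-1.0362,4.8595)

θ=68°: 0.18 5.19
θ=137°: -0.92 4.94
θ=143°: -1.04 4.86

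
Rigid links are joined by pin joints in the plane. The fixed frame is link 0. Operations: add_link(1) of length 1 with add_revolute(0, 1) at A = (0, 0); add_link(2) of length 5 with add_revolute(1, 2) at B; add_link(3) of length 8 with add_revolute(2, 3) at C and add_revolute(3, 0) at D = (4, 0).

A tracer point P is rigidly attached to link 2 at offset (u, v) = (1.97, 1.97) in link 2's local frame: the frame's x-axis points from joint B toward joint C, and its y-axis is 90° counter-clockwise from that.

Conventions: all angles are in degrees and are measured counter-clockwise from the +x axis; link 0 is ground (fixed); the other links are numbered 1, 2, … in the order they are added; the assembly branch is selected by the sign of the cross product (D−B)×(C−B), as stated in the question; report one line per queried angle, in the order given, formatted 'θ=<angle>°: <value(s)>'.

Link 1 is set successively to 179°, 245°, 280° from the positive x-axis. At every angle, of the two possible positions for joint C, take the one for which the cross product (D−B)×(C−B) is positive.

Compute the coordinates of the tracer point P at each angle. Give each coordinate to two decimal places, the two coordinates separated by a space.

A=(0,0), D=(4.00,0)
θ=179°: B = A + 1.00·(cos179°, sin179°) = (-0.9998, 0.0175)
θ=179°: |BD| = 4.9999
θ=179°: circle(B,5.00) ∩ circle(D,8.00): a=-1.4002, h=4.8000
θ=179°:   candidates: C₊=(-2.3832,4.8223) cross=23.999; C₋=(-2.4167,-4.7776) cross=-23.999
θ=179°:   branch + wants cross > 0 → take C=(-2.3832,4.8223) (cross=23.999)
θ=179°: ex = (C−B)/|BC| = (-0.2767,0.9610); ey = (-0.9610,-0.2767)
θ=179°: P = B + 1.97·ex + 1.97·ey = (-3.4380,1.3655)
θ=245°: B = A + 1.00·(cos245°, sin245°) = (-0.4226, -0.9063)
θ=245°: |BD| = 4.5145
θ=245°: circle(B,5.00) ∩ circle(D,8.00): a=-2.0621, h=4.5550
θ=245°:   candidates: C₊=(-3.3572,3.1419) cross=20.563; C₋=(-1.5283,-5.7825) cross=-20.563
θ=245°:   branch + wants cross > 0 → take C=(-3.3572,3.1419) (cross=20.563)
θ=245°: ex = (C−B)/|BC| = (-0.5869,0.8096); ey = (-0.8096,-0.5869)
θ=245°: P = B + 1.97·ex + 1.97·ey = (-3.1738,-0.4675)
θ=280°: B = A + 1.00·(cos280°, sin280°) = (0.1736, -0.9848)
θ=280°: |BD| = 3.9511
θ=280°: circle(B,5.00) ∩ circle(D,8.00): a=-2.9599, h=4.0298
θ=280°:   candidates: C₊=(-3.6972,2.1800) cross=15.922; C₋=(-1.6884,-5.6252) cross=-15.922
θ=280°:   branch + wants cross > 0 → take C=(-3.6972,2.1800) (cross=15.922)
θ=280°: ex = (C−B)/|BC| = (-0.7742,0.6330); ey = (-0.6330,-0.7742)
θ=280°: P = B + 1.97·ex + 1.97·ey = (-2.5984,-1.2630)

θ=179°: -3.44 1.37
θ=245°: -3.17 -0.47
θ=280°: -2.60 -1.26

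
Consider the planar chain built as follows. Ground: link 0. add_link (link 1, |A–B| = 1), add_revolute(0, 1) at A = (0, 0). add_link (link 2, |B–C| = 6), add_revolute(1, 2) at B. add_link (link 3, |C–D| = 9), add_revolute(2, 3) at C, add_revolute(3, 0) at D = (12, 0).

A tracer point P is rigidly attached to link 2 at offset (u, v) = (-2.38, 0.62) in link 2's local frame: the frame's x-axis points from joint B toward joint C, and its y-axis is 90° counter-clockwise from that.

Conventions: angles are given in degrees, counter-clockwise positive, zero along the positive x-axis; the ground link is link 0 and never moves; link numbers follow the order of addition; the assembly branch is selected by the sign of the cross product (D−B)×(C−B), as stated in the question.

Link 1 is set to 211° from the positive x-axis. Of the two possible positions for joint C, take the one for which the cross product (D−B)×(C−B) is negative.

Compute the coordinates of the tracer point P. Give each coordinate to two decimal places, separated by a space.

A=(0,0), D=(12.00,0)
B = A + 1.00·(cos211°, sin211°) = (-0.8572, -0.5150)
|BD| = 12.8675
circle(B,6.00) ∩ circle(D,9.00): a=4.6851, h=3.7483
  candidates: C₊=(3.6742,3.4177) cross=48.231; C₋=(3.9743,-4.0728) cross=-48.231
  branch - wants cross < 0 → take C=(3.9743,-4.0728) (cross=-48.231)
ex = (C−B)/|BC| = (0.8052,-0.5930); ey = (0.5930,0.8052)
P = B + -2.38·ex + 0.62·ey = (-2.4060,1.3954)

-2.41 1.40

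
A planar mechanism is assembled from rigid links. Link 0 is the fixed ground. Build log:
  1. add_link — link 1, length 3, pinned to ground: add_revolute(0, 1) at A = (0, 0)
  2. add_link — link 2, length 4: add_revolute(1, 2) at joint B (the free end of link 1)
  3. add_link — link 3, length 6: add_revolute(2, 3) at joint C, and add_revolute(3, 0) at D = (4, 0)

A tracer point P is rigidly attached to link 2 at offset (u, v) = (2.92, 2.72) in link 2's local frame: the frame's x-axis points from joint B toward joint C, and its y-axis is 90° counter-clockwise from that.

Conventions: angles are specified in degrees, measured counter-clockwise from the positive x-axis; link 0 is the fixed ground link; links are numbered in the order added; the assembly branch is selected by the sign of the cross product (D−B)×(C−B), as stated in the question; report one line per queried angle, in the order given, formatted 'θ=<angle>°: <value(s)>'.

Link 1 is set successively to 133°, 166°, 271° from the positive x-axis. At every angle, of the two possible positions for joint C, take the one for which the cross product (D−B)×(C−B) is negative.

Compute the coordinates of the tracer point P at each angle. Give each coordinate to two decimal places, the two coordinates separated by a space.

A=(0,0), D=(4.00,0)
θ=133°: B = A + 3.00·(cos133°, sin133°) = (-2.0460, 2.1941)
θ=133°: |BD| = 6.4318
θ=133°: circle(B,4.00) ∩ circle(D,6.00): a=1.6611, h=3.6388
θ=133°:   candidates: C₊=(0.7568,5.0479) cross=23.404; C₋=(-1.7258,-1.7931) cross=-23.404
θ=133°:   branch - wants cross < 0 → take C=(-1.7258,-1.7931) (cross=-23.404)
θ=133°: ex = (C−B)/|BC| = (0.0800,-0.9968); ey = (0.9968,0.0800)
θ=133°: P = B + 2.92·ex + 2.72·ey = (0.8990,-0.4988)
θ=166°: B = A + 3.00·(cos166°, sin166°) = (-2.9109, 0.7258)
θ=166°: |BD| = 6.9489
θ=166°: circle(B,4.00) ∩ circle(D,6.00): a=2.0354, h=3.4434
θ=166°:   candidates: C₊=(-0.5270,3.9378) cross=23.928; C₋=(-1.2463,-2.9114) cross=-23.928
θ=166°:   branch - wants cross < 0 → take C=(-1.2463,-2.9114) (cross=-23.928)
θ=166°: ex = (C−B)/|BC| = (0.4161,-0.9093); ey = (0.9093,0.4161)
θ=166°: P = B + 2.92·ex + 2.72·ey = (0.7776,-0.7975)
θ=271°: B = A + 3.00·(cos271°, sin271°) = (0.0524, -2.9995)
θ=271°: |BD| = 4.9579
θ=271°: circle(B,4.00) ∩ circle(D,6.00): a=0.4620, h=3.9732
θ=271°:   candidates: C₊=(-1.9836,0.4436) cross=19.699; C₋=(2.8240,-5.8836) cross=-19.699
θ=271°:   branch - wants cross < 0 → take C=(2.8240,-5.8836) (cross=-19.699)
θ=271°: ex = (C−B)/|BC| = (0.6929,-0.7210); ey = (0.7210,0.6929)
θ=271°: P = B + 2.92·ex + 2.72·ey = (4.0368,-3.2202)

θ=133°: 0.90 -0.50
θ=166°: 0.78 -0.80
θ=271°: 4.04 -3.22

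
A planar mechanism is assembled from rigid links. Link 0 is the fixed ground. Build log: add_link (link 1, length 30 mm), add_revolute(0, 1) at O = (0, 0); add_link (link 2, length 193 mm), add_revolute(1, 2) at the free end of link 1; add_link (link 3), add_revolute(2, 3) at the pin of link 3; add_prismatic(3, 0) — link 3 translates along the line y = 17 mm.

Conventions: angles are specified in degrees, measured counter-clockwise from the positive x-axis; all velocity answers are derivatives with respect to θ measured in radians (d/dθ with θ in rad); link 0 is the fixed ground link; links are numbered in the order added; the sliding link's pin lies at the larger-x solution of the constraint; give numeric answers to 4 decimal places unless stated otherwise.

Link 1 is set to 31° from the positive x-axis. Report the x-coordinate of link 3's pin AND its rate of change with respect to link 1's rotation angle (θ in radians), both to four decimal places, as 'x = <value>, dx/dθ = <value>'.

geometry: r = 30 mm, L = 193 mm, e = 17 mm
crank pin P = (r cos θ, r sin θ) = (25.715019, 15.451142)
h = r sin θ − e = 15.451142 − 17 = -1.548858
x = r cos θ + √(L² − h²) = 25.715019 + 192.993785 = 218.708804
dx/dθ = −r sin θ − h·r cos θ/√(L² − h²) (θ in radians; h = -1.548858) = -15.244768

x = 218.7088, dx/dθ = -15.2448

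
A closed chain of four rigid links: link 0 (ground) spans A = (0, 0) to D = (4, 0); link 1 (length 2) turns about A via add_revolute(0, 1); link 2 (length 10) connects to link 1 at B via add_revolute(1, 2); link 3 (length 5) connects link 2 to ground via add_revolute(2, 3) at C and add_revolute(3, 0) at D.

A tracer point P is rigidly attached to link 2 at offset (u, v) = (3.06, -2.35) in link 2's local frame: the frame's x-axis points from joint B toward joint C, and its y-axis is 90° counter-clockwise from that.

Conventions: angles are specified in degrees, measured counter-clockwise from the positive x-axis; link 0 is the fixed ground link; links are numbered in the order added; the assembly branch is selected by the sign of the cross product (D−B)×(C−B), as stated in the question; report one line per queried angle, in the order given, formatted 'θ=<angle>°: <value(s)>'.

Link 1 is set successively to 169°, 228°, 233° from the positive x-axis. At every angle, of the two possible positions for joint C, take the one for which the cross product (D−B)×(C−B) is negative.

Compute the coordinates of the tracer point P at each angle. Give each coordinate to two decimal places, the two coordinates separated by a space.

A=(0,0), D=(4.00,0)
θ=169°: B = A + 2.00·(cos169°, sin169°) = (-1.9633, 0.3816)
θ=169°: |BD| = 5.9755
θ=169°: circle(B,10.00) ∩ circle(D,5.00): a=9.2634, h=3.7669
θ=169°:   candidates: C₊=(7.5218,3.5492) cross=22.509; C₋=(7.0407,-3.9692) cross=-22.509
θ=169°:   branch - wants cross < 0 → take C=(7.0407,-3.9692) (cross=-22.509)
θ=169°: ex = (C−B)/|BC| = (0.9004,-0.4351); ey = (0.4351,0.9004)
θ=169°: P = B + 3.06·ex + -2.35·ey = (-0.2305,-3.0656)
θ=228°: B = A + 2.00·(cos228°, sin228°) = (-1.3383, -1.4863)
θ=228°: |BD| = 5.5413
θ=228°: circle(B,10.00) ∩ circle(D,5.00): a=9.5380, h=3.0044
θ=228°:   candidates: C₊=(7.0444,3.9663) cross=16.648; C₋=(8.6561,-1.8223) cross=-16.648
θ=228°:   branch - wants cross < 0 → take C=(8.6561,-1.8223) (cross=-16.648)
θ=228°: ex = (C−B)/|BC| = (0.9994,-0.0336); ey = (0.0336,0.9994)
θ=228°: P = B + 3.06·ex + -2.35·ey = (1.6410,-3.9378)
θ=233°: B = A + 2.00·(cos233°, sin233°) = (-1.2036, -1.5973)
θ=233°: |BD| = 5.4433
θ=233°: circle(B,10.00) ∩ circle(D,5.00): a=9.6109, h=2.7624
θ=233°:   candidates: C₊=(7.1736,3.8637) cross=15.036; C₋=(8.7948,-1.4178) cross=-15.036
θ=233°:   branch - wants cross < 0 → take C=(8.7948,-1.4178) (cross=-15.036)
θ=233°: ex = (C−B)/|BC| = (0.9998,0.0179); ey = (-0.0179,0.9998)
θ=233°: P = B + 3.06·ex + -2.35·ey = (1.8980,-3.8920)

θ=169°: -0.23 -3.07
θ=228°: 1.64 -3.94
θ=233°: 1.90 -3.89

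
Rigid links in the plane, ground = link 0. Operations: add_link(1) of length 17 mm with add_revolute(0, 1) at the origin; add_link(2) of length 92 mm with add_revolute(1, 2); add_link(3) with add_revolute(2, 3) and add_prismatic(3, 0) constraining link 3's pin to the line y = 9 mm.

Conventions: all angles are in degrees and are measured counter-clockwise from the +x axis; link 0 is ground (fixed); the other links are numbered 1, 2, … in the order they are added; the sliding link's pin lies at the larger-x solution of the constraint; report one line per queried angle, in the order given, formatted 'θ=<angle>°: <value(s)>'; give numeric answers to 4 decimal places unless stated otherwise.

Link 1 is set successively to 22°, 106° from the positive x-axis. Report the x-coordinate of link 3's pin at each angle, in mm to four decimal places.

geometry: r = 17 mm, L = 92 mm, e = 9 mm
θ=22°: crank pin P = (r cos θ, r sin θ) = (15.762126, 6.368312)
θ=22°: h = r sin θ − e = 6.368312 − 9 = -2.631688
θ=22°: x = r cos θ + √(L² − h²) = 15.762126 + 91.962352 = 107.724478
θ=106°: crank pin P = (r cos θ, r sin θ) = (-4.685835, 16.341449)
θ=106°: h = r sin θ − e = 16.341449 − 9 = 7.341449
θ=106°: x = r cos θ + √(L² − h²) = -4.685835 + 91.706614 = 87.020779

θ=22°: 107.7245
θ=106°: 87.0208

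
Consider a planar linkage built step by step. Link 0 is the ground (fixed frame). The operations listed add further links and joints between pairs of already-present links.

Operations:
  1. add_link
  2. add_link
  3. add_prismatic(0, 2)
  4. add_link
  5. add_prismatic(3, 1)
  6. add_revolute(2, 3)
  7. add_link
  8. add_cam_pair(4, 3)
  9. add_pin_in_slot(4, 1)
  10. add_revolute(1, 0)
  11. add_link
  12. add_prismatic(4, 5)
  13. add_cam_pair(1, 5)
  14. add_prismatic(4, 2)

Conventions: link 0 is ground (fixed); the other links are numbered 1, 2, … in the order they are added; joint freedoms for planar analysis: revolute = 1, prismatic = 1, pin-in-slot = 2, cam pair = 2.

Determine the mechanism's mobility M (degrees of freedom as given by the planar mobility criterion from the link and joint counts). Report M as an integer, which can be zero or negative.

L=1 J1=0 J2=0
add link → L=2 J1=0 J2=0
add link → L=3 J1=0 J2=0
P@0,2 dof=1 J1 → L=3 J1=1 J2=0
add link → L=4 J1=1 J2=0
P@3,1 dof=1 J1 → L=4 J1=2 J2=0
R@2,3 dof=1 J1 → L=4 J1=3 J2=0
add link → L=5 J1=3 J2=0
C@4,3 dof=2 J2 → L=5 J1=3 J2=1
PS@4,1 dof=2 J2 → L=5 J1=3 J2=2
R@1,0 dof=1 J1 → L=5 J1=4 J2=2
add link → L=6 J1=4 J2=2
P@4,5 dof=1 J1 → L=6 J1=5 J2=2
C@1,5 dof=2 J2 → L=6 J1=5 J2=3
P@4,2 dof=1 J1 → L=6 J1=6 J2=3
M=3(L−1)−2J1−J2=3·5−2·6−3=0

M = 0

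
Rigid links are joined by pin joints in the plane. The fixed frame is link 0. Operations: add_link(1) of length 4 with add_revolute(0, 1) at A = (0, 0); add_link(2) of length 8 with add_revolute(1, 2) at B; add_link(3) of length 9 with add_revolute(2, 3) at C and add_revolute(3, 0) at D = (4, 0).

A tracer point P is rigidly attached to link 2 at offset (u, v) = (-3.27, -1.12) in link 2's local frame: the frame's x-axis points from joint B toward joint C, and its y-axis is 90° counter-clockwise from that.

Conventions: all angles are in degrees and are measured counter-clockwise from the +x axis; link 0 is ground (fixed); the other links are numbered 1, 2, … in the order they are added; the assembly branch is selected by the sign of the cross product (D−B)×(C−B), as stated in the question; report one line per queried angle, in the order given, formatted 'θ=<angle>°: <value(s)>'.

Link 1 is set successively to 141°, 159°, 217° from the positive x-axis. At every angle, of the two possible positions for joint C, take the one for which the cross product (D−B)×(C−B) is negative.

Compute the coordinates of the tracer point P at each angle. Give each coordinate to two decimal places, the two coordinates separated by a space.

A=(0,0), D=(4.00,0)
θ=141°: B = A + 4.00·(cos141°, sin141°) = (-3.1086, 2.5173)
θ=141°: |BD| = 7.5411
θ=141°: circle(B,8.00) ∩ circle(D,9.00): a=2.6434, h=7.5507
θ=141°:   candidates: C₊=(1.9037,8.7525) cross=56.940; C₋=(-3.1373,-5.4827) cross=-56.940
θ=141°:   branch - wants cross < 0 → take C=(-3.1373,-5.4827) (cross=-56.940)
θ=141°: ex = (C−B)/|BC| = (-0.0036,-1.0000); ey = (1.0000,-0.0036)
θ=141°: P = B + -3.27·ex + -1.12·ey = (-4.2169,5.7913)
θ=159°: B = A + 4.00·(cos159°, sin159°) = (-3.7343, 1.4335)
θ=159°: |BD| = 7.8660
θ=159°: circle(B,8.00) ∩ circle(D,9.00): a=2.8524, h=7.4742
θ=159°:   candidates: C₊=(0.4324,8.2627) cross=58.792; C₋=(-2.2917,-6.4354) cross=-58.792
θ=159°:   branch - wants cross < 0 → take C=(-2.2917,-6.4354) (cross=-58.792)
θ=159°: ex = (C−B)/|BC| = (0.1803,-0.9836); ey = (0.9836,0.1803)
θ=159°: P = B + -3.27·ex + -1.12·ey = (-5.4256,4.4479)
θ=217°: B = A + 4.00·(cos217°, sin217°) = (-3.1945, -2.4073)
θ=217°: |BD| = 7.5866
θ=217°: circle(B,8.00) ∩ circle(D,9.00): a=2.6729, h=7.5403
θ=217°:   candidates: C₊=(-3.0523,5.5915) cross=57.205; C₋=(1.7328,-8.7098) cross=-57.205
θ=217°:   branch - wants cross < 0 → take C=(1.7328,-8.7098) (cross=-57.205)
θ=217°: ex = (C−B)/|BC| = (0.6159,-0.7878); ey = (0.7878,0.6159)
θ=217°: P = B + -3.27·ex + -1.12·ey = (-6.0909,-0.5209)

θ=141°: -4.22 5.79
θ=159°: -5.43 4.45
θ=217°: -6.09 -0.52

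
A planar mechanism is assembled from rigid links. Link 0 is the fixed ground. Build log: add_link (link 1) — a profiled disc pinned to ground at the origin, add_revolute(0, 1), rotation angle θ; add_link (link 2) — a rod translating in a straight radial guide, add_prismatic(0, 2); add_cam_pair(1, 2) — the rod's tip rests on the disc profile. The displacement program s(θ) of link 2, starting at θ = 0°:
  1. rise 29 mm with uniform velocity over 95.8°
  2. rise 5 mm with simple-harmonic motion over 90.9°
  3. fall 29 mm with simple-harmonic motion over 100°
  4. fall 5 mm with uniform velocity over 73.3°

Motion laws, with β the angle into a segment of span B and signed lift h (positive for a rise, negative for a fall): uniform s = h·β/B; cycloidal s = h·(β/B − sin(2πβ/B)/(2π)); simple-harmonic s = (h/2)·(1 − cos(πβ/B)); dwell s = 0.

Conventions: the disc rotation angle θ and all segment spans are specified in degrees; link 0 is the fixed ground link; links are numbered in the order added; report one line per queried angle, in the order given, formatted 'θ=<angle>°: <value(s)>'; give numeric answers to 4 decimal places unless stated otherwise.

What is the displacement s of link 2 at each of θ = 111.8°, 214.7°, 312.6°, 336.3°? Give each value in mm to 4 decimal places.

seg 1 [0°–95.8°] uniform, h=29: full span → s += 29 → s = 29.0000
seg 2 [95.8°–186.7°] simple-harmonic, h=5: θ=111.8° here. β=16, B=90.9. 5/2·(1 − cos(π·0.1760)) = 0.3726 → s = 29.3726
seg 2 [95.8°–186.7°] simple-harmonic, h=5: full span → s += 5 → s = 34.0000
seg 3 [186.7°–286.7°] simple-harmonic, h=-29: θ=214.7° here. β=28, B=100. -29/2·(1 − cos(π·0.2800)) = -5.2574 → s = 28.7426
seg 3 [186.7°–286.7°] simple-harmonic, h=-29: full span → s += -29 → s = 5.0000
seg 4 [286.7°–360°] uniform, h=-5: θ=312.6° here. β=25.9, B=73.3. -5·25.9/73.3 = -1.7667 → s = 3.2333
seg 4 [286.7°–360°] uniform, h=-5: θ=336.3° here. β=49.6, B=73.3. -5·49.6/73.3 = -3.3834 → s = 1.6166

θ=111.8°: 29.3726
θ=214.7°: 28.7426
θ=312.6°: 3.2333
θ=336.3°: 1.6166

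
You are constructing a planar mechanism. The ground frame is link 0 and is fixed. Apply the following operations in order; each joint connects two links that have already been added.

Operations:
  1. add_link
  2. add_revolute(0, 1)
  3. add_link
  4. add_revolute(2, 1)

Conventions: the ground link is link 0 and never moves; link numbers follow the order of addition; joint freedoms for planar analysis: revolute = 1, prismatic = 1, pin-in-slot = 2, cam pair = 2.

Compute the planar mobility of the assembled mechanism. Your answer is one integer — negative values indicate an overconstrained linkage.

link 0 = ground. State L|J1|J2 = 1|0|0
+link1  2|0|0
R(0,1) f=1→J1  2|1|0
+link2  3|1|0
R(2,1) f=1→J1  3|2|0
M = 3(3−1)−2·2−0 = 6−4−0 = 2

M = 2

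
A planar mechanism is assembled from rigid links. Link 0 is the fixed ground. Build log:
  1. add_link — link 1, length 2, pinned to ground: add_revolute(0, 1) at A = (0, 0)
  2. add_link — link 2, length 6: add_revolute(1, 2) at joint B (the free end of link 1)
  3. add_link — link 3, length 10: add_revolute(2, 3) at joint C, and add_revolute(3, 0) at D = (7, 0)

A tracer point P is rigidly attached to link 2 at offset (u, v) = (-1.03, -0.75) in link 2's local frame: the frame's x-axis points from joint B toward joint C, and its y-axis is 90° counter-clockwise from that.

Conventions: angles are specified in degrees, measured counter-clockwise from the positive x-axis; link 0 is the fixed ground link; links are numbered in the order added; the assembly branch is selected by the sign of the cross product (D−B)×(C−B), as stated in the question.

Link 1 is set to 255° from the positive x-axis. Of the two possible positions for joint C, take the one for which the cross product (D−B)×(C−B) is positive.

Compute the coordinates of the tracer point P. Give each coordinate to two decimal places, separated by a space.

A=(0,0), D=(7.00,0)
B = A + 2.00·(cos255°, sin255°) = (-0.5176, -1.9319)
|BD| = 7.7619
circle(B,6.00) ∩ circle(D,10.00): a=-0.2418, h=5.9951
  candidates: C₊=(-2.2439,3.8144) cross=46.534; C₋=(0.7403,-7.7985) cross=-46.534
  branch + wants cross > 0 → take C=(-2.2439,3.8144) (cross=46.534)
ex = (C−B)/|BC| = (-0.2877,0.9577); ey = (-0.9577,-0.2877)
P = B + -1.03·ex + -0.75·ey = (0.4970,-2.7025)

0.50 -2.70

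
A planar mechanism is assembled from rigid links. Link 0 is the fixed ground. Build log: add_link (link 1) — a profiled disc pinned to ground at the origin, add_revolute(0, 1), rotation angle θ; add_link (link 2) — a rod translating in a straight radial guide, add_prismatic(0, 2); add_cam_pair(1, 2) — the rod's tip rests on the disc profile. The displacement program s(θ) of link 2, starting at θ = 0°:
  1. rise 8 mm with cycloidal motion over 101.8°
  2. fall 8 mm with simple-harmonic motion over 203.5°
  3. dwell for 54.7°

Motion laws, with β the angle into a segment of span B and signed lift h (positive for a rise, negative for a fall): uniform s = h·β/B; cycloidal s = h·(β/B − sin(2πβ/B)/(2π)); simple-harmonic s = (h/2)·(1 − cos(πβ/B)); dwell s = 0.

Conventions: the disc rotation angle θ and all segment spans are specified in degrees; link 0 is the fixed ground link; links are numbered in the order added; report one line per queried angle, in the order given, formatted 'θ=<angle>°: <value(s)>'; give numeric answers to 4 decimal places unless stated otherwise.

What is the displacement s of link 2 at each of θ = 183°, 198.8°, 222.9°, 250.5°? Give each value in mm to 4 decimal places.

seg 1 [0°–101.8°] cycloidal, h=8: full span → s += 8 → s = 8.0000
seg 2 [101.8°–305.3°] simple-harmonic, h=-8: θ=183° here. β=81.2, B=203.5. -8/2·(1 − cos(π·0.3990)) = -2.7522 → s = 5.2478
seg 2 [101.8°–305.3°] simple-harmonic, h=-8: θ=198.8° here. β=97, B=203.5. -8/2·(1 − cos(π·0.4767)) = -3.7069 → s = 4.2931
seg 2 [101.8°–305.3°] simple-harmonic, h=-8: θ=222.9° here. β=121.1, B=203.5. -8/2·(1 − cos(π·0.5951)) = -5.1772 → s = 2.8228
seg 2 [101.8°–305.3°] simple-harmonic, h=-8: θ=250.5° here. β=148.7, B=203.5. -8/2·(1 − cos(π·0.7307)) = -6.6520 → s = 1.3480

θ=183°: 5.2478
θ=198.8°: 4.2931
θ=222.9°: 2.8228
θ=250.5°: 1.3480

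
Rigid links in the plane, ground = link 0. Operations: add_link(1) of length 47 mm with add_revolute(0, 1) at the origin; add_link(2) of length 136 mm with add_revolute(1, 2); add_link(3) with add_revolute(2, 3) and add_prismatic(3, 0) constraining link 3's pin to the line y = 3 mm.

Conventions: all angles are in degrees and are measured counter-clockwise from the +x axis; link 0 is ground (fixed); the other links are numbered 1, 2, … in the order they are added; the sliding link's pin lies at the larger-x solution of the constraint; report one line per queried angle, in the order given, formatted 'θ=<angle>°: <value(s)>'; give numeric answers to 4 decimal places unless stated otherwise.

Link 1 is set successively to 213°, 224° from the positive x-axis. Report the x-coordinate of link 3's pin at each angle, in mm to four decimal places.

geometry: r = 47 mm, L = 136 mm, e = 3 mm
θ=213°: crank pin P = (r cos θ, r sin θ) = (-39.417517, -25.598035)
θ=213°: h = r sin θ − e = -25.598035 − 3 = -28.598035
θ=213°: x = r cos θ + √(L² − h²) = -39.417517 + 132.959213 = 93.541697
θ=224°: crank pin P = (r cos θ, r sin θ) = (-33.808971, -32.648943)
θ=224°: h = r sin θ − e = -32.648943 − 3 = -35.648943
θ=224°: x = r cos θ + √(L² − h²) = -33.808971 + 131.244630 = 97.435659

θ=213°: 93.5417
θ=224°: 97.4357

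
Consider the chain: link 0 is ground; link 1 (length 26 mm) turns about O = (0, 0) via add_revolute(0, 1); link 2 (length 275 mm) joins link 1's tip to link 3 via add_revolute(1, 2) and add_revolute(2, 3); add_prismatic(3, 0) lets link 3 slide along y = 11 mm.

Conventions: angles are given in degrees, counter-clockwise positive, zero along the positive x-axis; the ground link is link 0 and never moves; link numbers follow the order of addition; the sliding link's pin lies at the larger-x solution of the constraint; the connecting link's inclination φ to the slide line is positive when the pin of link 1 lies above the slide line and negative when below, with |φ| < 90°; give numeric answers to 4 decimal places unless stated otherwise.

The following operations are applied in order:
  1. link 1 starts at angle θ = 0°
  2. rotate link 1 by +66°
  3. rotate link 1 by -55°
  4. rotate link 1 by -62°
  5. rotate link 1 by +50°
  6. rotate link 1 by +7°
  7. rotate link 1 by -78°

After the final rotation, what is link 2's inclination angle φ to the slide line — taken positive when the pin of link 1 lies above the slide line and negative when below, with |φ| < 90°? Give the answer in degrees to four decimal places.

geometry: r = 26 mm, L = 275 mm, e = 11 mm; θ starts at 0°
rotate link 1 by +66°: θ ← 0° +66° = 66°
rotate link 1 by -55°: θ ← 66° -55° = 11°
rotate link 1 by -62°: θ ← 11° -62° = -51°
rotate link 1 by +50°: θ ← -51° +50° = -1°
rotate link 1 by +7°: θ ← -1° +7° = 6°
rotate link 1 by -78°: θ ← 6° -78° = -72°
h = r sin θ − e = -24.727469 − 11 = -35.727469
sin φ = h / L = -35.727469 / 275 = -0.12991807
φ = arcsin(-0.12991807) = -7.464858°

-7.4649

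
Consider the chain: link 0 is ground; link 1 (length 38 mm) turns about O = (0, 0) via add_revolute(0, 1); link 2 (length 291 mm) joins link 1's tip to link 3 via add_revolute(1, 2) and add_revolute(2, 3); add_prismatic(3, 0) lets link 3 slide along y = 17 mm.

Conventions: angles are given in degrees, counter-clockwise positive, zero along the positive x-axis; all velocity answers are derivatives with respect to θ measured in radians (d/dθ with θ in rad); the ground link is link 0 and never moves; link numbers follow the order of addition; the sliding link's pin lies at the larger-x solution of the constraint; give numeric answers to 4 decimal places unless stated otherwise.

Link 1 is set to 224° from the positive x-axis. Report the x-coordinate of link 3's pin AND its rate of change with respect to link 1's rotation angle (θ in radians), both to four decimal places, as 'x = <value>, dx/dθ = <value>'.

geometry: r = 38 mm, L = 291 mm, e = 17 mm
crank pin P = (r cos θ, r sin θ) = (-27.334912, -26.397018)
h = r sin θ − e = -26.397018 − 17 = -43.397018
x = r cos θ + √(L² − h²) = -27.334912 + 287.745893 = 260.410980
dx/dθ = −r sin θ − h·r cos θ/√(L² − h²) (θ in radians; h = -43.397018) = 22.274444

x = 260.4110, dx/dθ = 22.2744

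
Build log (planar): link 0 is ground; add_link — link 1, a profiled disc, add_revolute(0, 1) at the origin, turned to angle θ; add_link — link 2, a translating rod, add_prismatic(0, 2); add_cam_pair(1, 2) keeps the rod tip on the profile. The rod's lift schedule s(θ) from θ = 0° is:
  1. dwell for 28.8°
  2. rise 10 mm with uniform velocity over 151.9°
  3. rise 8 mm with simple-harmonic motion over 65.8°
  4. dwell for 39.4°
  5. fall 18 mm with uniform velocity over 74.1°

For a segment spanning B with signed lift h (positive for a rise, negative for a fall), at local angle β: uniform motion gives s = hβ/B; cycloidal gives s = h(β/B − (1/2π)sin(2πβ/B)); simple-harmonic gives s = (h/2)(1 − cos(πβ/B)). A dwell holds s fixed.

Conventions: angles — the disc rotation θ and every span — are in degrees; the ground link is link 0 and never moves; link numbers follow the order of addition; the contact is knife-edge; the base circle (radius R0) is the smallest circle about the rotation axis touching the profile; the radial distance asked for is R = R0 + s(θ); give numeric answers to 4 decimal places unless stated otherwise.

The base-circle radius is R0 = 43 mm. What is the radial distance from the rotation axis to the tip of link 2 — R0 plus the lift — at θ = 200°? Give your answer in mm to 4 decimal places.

seg 1 [0°–28.8°] dwell: s stays 0.0000
seg 2 [28.8°–180.7°] uniform, h=10: full span → s += 10 → s = 10.0000
seg 3 [180.7°–246.5°] simple-harmonic, h=8: θ=200° here. β=19.3, B=65.8. 8/2·(1 − cos(π·0.2933)) = 1.5814 → s = 11.5814
R = R0 + s = 43 + 11.5814 = 54.5814

54.5814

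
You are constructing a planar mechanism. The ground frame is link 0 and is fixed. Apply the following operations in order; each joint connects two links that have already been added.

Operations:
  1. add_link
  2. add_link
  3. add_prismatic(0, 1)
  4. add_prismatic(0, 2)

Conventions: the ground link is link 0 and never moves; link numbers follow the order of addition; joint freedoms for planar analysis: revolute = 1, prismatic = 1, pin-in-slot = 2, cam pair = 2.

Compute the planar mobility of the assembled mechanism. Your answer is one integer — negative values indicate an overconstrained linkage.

link 0 = ground. State L|J1|J2 = 1|0|0
+link1  2|0|0
+link2  3|0|0
P(0,1) f=1→J1  3|1|0
P(0,2) f=1→J1  3|2|0
M = 3(3−1)−2·2−0 = 6−4−0 = 2

M = 2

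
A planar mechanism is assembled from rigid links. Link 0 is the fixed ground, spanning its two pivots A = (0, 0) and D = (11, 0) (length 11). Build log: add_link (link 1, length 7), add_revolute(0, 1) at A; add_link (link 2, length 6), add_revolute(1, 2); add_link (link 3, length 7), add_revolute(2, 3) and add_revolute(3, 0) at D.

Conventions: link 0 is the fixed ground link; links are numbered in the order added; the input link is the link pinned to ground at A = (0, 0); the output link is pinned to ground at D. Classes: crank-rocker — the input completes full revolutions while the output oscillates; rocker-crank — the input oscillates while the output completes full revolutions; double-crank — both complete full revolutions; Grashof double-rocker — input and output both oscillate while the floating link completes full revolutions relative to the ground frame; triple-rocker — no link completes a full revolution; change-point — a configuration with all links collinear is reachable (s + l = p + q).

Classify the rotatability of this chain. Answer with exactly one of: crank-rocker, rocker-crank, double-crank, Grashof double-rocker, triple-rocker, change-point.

lengths: ground=11, input=7, coupler=6, output=7
sorted: s=6 (shortest), l=11 (longest), p+q=14
s + l = 17 vs p + q = 14
s + l > p + q → non-Grashof → no link fully rotates → triple-rocker

triple-rocker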